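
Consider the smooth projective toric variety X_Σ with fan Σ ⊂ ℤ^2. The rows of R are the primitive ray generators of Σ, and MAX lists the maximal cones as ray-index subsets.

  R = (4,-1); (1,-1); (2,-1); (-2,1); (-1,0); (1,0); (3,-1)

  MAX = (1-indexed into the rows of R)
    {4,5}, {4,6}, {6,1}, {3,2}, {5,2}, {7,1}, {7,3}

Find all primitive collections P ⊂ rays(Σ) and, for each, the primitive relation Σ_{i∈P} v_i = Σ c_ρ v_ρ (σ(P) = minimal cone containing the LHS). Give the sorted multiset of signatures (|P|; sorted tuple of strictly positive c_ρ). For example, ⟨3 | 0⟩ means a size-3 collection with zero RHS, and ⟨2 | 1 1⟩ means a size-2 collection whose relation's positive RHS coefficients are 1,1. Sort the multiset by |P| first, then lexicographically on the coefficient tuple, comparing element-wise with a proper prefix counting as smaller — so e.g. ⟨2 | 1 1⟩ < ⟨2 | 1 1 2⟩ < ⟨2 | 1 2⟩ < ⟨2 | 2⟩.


Primitive collections (14):

  • {3,4}:  v_{3} + v_{4} = 0 — sig = ⟨2 | 0⟩
  • {5,6}:  v_{5} + v_{6} = 0 — sig = ⟨2 | 0⟩
  • {1,5}:  v_{1} + v_{5} = v_{7} — sig = ⟨2 | 1⟩
  • {2,4}:  v_{2} + v_{4} = v_{5} — sig = ⟨2 | 1⟩
  • {2,6}:  v_{2} + v_{6} = v_{3} — sig = ⟨2 | 1⟩
  • {3,5}:  v_{3} + v_{5} = v_{2} — sig = ⟨2 | 1⟩
  • {3,6}:  v_{3} + v_{6} = v_{7} — sig = ⟨2 | 1⟩
  • {4,7}:  v_{4} + v_{7} = v_{6} — sig = ⟨2 | 1⟩
  • {5,7}:  v_{5} + v_{7} = v_{3} — sig = ⟨2 | 1⟩
  • {6,7}:  v_{6} + v_{7} = v_{1} — sig = ⟨2 | 1⟩
  • {1,2}:  v_{1} + v_{2} = v_{3} + v_{7} — sig = ⟨2 | 1 1⟩
  • {1,3}:  v_{1} + v_{3} = 2·v_{7} — sig = ⟨2 | 2⟩
  • {1,4}:  v_{1} + v_{4} = 2·v_{6} — sig = ⟨2 | 2⟩
  • {2,7}:  v_{2} + v_{7} = 2·v_{3} — sig = ⟨2 | 2⟩

so the primitive-relation signature multiset is
{ ⟨2 | 0⟩ ×2,  ⟨2 | 1⟩ ×8,  ⟨2 | 1 1⟩,  ⟨2 | 2⟩ ×3 }


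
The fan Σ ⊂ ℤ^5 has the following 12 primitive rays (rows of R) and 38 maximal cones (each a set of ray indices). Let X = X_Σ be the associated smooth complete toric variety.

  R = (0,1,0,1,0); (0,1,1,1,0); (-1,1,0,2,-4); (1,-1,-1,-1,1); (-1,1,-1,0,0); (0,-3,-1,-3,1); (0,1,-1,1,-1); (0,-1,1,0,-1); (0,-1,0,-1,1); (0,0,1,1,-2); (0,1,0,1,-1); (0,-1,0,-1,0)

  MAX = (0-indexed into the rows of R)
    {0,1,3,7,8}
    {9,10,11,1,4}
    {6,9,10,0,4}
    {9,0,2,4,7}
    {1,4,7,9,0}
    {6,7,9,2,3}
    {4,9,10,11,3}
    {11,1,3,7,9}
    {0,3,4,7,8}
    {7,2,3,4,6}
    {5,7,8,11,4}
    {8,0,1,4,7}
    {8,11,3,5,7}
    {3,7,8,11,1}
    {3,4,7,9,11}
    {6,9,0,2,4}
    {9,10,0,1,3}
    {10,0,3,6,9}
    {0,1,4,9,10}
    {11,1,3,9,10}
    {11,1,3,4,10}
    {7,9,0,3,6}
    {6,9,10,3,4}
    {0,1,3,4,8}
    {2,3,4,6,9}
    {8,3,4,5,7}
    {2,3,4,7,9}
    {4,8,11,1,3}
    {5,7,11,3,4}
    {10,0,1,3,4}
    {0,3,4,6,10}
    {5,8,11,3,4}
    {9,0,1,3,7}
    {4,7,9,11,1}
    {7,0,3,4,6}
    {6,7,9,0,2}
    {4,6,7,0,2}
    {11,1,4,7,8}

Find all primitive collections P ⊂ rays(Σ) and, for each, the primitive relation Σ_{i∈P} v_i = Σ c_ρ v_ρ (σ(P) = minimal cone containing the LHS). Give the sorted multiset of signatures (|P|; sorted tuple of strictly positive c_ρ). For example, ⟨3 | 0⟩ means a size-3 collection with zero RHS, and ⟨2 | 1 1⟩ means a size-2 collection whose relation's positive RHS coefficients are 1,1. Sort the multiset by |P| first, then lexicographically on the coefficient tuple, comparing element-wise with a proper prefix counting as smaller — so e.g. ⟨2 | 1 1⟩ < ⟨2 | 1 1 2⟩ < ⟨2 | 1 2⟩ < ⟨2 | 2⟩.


23 collections generate NE(X_Σ); each relation:

  • {0,11}:  v_{0} + v_{11} = 0 — sig = ⟨2 | 0⟩
  • {8,10}:  v_{8} + v_{10} = 0 — sig = ⟨2 | 0⟩
  • {7,10}:  v_{7} + v_{10} = v_{9} — sig = ⟨2 | 1⟩
  • {8,9}:  v_{8} + v_{9} = v_{7} — sig = ⟨2 | 1⟩
  • {1,5}:  v_{1} + v_{5} = v_{8} + v_{11} — sig = ⟨2 | 1 1⟩
  • {1,6}:  v_{1} + v_{6} = v_{0} + v_{10} — sig = ⟨2 | 1 1⟩
  • {6,11}:  v_{6} + v_{11} = v_{3} + v_{4} + v_{9} — sig = ⟨2 | 1 1 1⟩
  • {0,5}:  v_{0} + v_{5} = v_{3} + v_{4} + v_{7} + v_{8} — sig = ⟨2 | 1 1 1 1⟩
  • {5,10}:  v_{5} + v_{10} = v_{3} + v_{4} + v_{7} + v_{11} — sig = ⟨2 | 1 1 1 1⟩
  • {6,8}:  v_{6} + v_{8} = v_{0} + v_{3} + v_{4} + v_{7} — sig = ⟨2 | 1 1 1 1⟩
  • {5,9}:  v_{5} + v_{9} = v_{3} + v_{4} + 2·v_{7} + v_{11} — sig = ⟨2 | 1 1 1 2⟩
  • {1,2}:  v_{1} + v_{2} = v_{0} + v_{4} + 2·v_{9} — sig = ⟨2 | 1 1 2⟩
  • {2,8}:  v_{2} + v_{8} = v_{4} + v_{6} + 2·v_{7} — sig = ⟨2 | 1 1 2⟩
  • {2,10}:  v_{2} + v_{10} = v_{4} + v_{6} + 2·v_{9} — sig = ⟨2 | 1 1 2⟩
  • {2,11}:  v_{2} + v_{11} = v_{3} + 2·v_{4} + v_{7} + 2·v_{9} — sig = ⟨2 | 1 1 2 2⟩
  • {2,5}:  v_{2} + v_{5} = 2·v_{3} + 3·v_{4} + 3·v_{7} + v_{9} — sig = ⟨2 | 1 2 3 3⟩
  • {5,6}:  v_{5} + v_{6} = 2·v_{3} + 2·v_{4} + 2·v_{7} — sig = ⟨2 | 2 2 2⟩
  • {0,2,3}:  v_{0} + v_{2} + v_{3} = 2·v_{6} + v_{7} — sig = ⟨3 | 1 2⟩
  • {1,3,4,7}:  v_{1} + v_{3} + v_{4} + v_{7} = 0 — sig = ⟨4 | 0⟩
  • {0,3,4,9}:  v_{0} + v_{3} + v_{4} + v_{9} = v_{6} — sig = ⟨4 | 1⟩
  • {1,3,4,9}:  v_{1} + v_{3} + v_{4} + v_{9} = v_{10} — sig = ⟨4 | 1⟩
  • {4,6,7,9}:  v_{4} + v_{6} + v_{7} + v_{9} = v_{2} — sig = ⟨4 | 1⟩
  • {3,4,7,8,11}:  v_{3} + v_{4} + v_{7} + v_{8} + v_{11} = v_{5} — sig = ⟨5 | 1⟩

Sorted signature multiset PRS(X):
[⟨2 | 0⟩, ⟨2 | 0⟩, ⟨2 | 1⟩, ⟨2 | 1⟩, ⟨2 | 1 1⟩, ⟨2 | 1 1⟩, ⟨2 | 1 1 1⟩, ⟨2 | 1 1 1 1⟩, ⟨2 | 1 1 1 1⟩, ⟨2 | 1 1 1 1⟩, ⟨2 | 1 1 1 2⟩, ⟨2 | 1 1 2⟩, ⟨2 | 1 1 2⟩, ⟨2 | 1 1 2⟩, ⟨2 | 1 1 2 2⟩, ⟨2 | 1 2 3 3⟩, ⟨2 | 2 2 2⟩, ⟨3 | 1 2⟩, ⟨4 | 0⟩, ⟨4 | 1⟩, ⟨4 | 1⟩, ⟨4 | 1⟩, ⟨5 | 1⟩]


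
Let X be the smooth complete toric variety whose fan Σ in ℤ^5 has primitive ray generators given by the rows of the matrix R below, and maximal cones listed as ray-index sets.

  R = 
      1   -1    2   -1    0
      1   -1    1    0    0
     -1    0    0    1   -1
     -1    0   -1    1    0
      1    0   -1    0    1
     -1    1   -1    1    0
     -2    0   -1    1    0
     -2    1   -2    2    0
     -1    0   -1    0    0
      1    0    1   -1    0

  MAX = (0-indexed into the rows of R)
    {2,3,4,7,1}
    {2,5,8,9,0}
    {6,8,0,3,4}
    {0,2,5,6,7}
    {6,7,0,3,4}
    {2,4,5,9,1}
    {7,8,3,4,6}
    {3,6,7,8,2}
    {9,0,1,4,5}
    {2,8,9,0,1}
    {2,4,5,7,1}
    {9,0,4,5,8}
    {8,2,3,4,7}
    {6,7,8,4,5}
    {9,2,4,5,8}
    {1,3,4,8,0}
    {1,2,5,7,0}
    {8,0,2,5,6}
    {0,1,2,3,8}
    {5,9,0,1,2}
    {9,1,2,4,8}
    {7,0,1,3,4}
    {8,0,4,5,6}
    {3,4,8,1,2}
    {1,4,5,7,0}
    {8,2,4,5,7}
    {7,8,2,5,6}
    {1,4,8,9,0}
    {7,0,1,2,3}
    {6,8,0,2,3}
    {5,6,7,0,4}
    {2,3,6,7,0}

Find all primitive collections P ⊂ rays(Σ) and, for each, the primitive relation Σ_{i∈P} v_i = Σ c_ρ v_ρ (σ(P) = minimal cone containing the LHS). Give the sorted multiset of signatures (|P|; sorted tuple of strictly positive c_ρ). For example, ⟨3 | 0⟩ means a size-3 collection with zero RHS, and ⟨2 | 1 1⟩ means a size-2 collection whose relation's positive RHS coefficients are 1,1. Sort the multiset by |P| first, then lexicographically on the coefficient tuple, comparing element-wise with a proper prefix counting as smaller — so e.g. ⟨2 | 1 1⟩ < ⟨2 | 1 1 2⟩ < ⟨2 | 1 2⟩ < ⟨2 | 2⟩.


Minimal non-faces — 10 found among 10 rays, 32 max cones:

  P = {3,9}:  v_{3} + v_{9} = 0  →  sig = ⟨2 | 0⟩
  P = {3,5}:  v_{3} + v_{5} = v_{7}  →  sig = ⟨2 | 1⟩
  P = {7,9}:  v_{7} + v_{9} = v_{5}  →  sig = ⟨2 | 1⟩
  P = {6,9}:  v_{6} + v_{9} = v_{0} + v_{5} + v_{8}  →  sig = ⟨2 | 1 1 1⟩
  P = {1,6}:  v_{1} + v_{6} = v_{0} + 2·v_{3}  →  sig = ⟨2 | 1 2⟩
  P = {0,2,4}:  v_{0} + v_{2} + v_{4} = v_{1}  →  sig = ⟨3 | 1⟩
  P = {0,7,8}:  v_{0} + v_{7} + v_{8} = v_{6}  →  sig = ⟨3 | 1⟩
  P = {1,5,8}:  v_{1} + v_{5} + v_{8} = v_{3}  →  sig = ⟨3 | 1⟩
  P = {1,7,8}:  v_{1} + v_{7} + v_{8} = 2·v_{3}  →  sig = ⟨3 | 2⟩
  P = {2,4,6}:  v_{2} + v_{4} + v_{6} = 2·v_{3}  →  sig = ⟨3 | 2⟩

so the primitive-relation signature multiset is
{ ⟨2 | 0⟩,  ⟨2 | 1⟩ ×2,  ⟨2 | 1 1 1⟩,  ⟨2 | 1 2⟩,  ⟨3 | 1⟩ ×3,  ⟨3 | 2⟩ ×2 }


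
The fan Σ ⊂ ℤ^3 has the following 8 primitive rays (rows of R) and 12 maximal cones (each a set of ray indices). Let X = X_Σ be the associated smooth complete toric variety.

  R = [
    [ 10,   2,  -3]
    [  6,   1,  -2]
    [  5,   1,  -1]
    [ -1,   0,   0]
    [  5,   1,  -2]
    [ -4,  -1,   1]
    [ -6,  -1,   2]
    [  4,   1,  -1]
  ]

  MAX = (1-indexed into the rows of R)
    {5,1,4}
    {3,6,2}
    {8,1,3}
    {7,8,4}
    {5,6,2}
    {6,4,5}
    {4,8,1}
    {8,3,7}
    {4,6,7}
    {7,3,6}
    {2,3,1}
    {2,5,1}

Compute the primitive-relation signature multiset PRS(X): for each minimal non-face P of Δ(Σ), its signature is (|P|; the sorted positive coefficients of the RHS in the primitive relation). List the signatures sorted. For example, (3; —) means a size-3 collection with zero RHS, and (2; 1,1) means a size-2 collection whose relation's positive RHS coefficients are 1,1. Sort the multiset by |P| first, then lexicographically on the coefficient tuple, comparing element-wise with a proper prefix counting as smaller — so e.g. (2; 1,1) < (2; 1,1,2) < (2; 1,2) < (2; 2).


10 minimal non-faces of Δ(Σ) (on 8 rays):

  P = {2,7}:  v_{2} + v_{7} = 0 — sig = (2; —)
  P = {6,8}:  v_{6} + v_{8} = 0 — sig = (2; —)
  P = {1,6}:  v_{1} + v_{6} = v_{2} — sig = (2; 1)
  P = {1,7}:  v_{1} + v_{7} = v_{8} — sig = (2; 1)
  P = {2,4}:  v_{2} + v_{4} = v_{5} — sig = (2; 1)
  P = {2,8}:  v_{2} + v_{8} = v_{1} — sig = (2; 1)
  P = {3,4}:  v_{3} + v_{4} = v_{8} — sig = (2; 1)
  P = {3,5}:  v_{3} + v_{5} = v_{1} — sig = (2; 1)
  P = {5,7}:  v_{5} + v_{7} = v_{4} — sig = (2; 1)
  P = {5,8}:  v_{5} + v_{8} = v_{1} + v_{4} — sig = (2; 1,1)

Signatures (|P|; sorted positive RHS coefficients), sorted:
    |P|=2: 10 collections, coeffs (), (), (1), (1), (1), (1), (1), (1), (1), (1,1)


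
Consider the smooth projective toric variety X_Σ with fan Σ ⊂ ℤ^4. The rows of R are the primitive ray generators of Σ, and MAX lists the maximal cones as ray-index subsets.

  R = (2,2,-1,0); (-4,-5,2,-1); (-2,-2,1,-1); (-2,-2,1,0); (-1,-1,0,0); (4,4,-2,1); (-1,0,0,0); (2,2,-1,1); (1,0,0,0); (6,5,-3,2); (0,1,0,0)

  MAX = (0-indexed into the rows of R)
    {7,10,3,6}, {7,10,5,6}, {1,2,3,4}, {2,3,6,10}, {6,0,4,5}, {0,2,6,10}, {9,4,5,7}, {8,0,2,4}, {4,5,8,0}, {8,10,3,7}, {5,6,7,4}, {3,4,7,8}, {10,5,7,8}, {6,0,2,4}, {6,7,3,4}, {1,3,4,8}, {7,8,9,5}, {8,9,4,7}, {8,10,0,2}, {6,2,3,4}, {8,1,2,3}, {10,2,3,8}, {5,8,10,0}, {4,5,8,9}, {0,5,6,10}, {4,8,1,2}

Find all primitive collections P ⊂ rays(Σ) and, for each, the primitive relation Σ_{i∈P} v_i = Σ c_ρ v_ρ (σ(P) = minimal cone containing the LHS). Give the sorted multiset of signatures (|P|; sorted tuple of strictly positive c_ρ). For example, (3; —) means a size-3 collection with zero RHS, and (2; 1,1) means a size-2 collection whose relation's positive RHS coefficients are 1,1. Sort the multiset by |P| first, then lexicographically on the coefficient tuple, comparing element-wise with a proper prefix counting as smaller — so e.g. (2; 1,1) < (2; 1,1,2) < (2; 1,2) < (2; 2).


Δ(Σ) — 11 vertices, 20 min non-faces:

  P = {0,3}:  v_{0} + v_{3} = 0 — sig = (2; —)
  P = {2,7}:  v_{2} + v_{7} = 0 — sig = (2; —)
  P = {6,8}:  v_{6} + v_{8} = 0 — sig = (2; —)
  P = {0,7}:  v_{0} + v_{7} = v_{5} — sig = (2; 1)
  P = {2,5}:  v_{2} + v_{5} = v_{0} — sig = (2; 1)
  P = {3,5}:  v_{3} + v_{5} = v_{7} — sig = (2; 1)
  P = {4,10}:  v_{4} + v_{10} = v_{6} — sig = (2; 1)
  P = {1,5}:  v_{1} + v_{5} = v_{4} + v_{8} — sig = (2; 1,1)
  P = {1,10}:  v_{1} + v_{10} = v_{2} + v_{3} — sig = (2; 1,1)
  P = {9,10}:  v_{9} + v_{10} = v_{5} + v_{7} — sig = (2; 1,1)
  P = {0,1}:  v_{0} + v_{1} = v_{2} + v_{4} + v_{8} — sig = (2; 1,1,1)
  P = {1,6}:  v_{1} + v_{6} = v_{2} + v_{3} + v_{4} — sig = (2; 1,1,1)
  P = {1,7}:  v_{1} + v_{7} = v_{3} + v_{4} + v_{8} — sig = (2; 1,1,1)
  P = {2,9}:  v_{2} + v_{9} = v_{4} + v_{5} + v_{8} — sig = (2; 1,1,1)
  P = {6,9}:  v_{6} + v_{9} = v_{4} + v_{5} + v_{7} — sig = (2; 1,1,1)
  P = {0,9}:  v_{0} + v_{9} = v_{4} + 2·v_{5} + v_{8} — sig = (2; 1,1,2)
  P = {3,9}:  v_{3} + v_{9} = v_{4} + 2·v_{7} + v_{8} — sig = (2; 1,1,2)
  P = {1,9}:  v_{1} + v_{9} = 2·v_{4} + v_{7} + 2·v_{8} — sig = (2; 1,2,2)
  P = {2,3,4,8}:  v_{2} + v_{3} + v_{4} + v_{8} = v_{1} — sig = (4; 1)
  P = {4,5,7,8}:  v_{4} + v_{5} + v_{7} + v_{8} = v_{9} — sig = (4; 1)

Sorted signature multiset PRS(X):
    (2; —)
    (2; —)
    (2; —)
    (2; 1)
    (2; 1)
    (2; 1)
    (2; 1)
    (2; 1,1)
    (2; 1,1)
    (2; 1,1)
    (2; 1,1,1)
    (2; 1,1,1)
    (2; 1,1,1)
    (2; 1,1,1)
    (2; 1,1,1)
    (2; 1,1,2)
    (2; 1,1,2)
    (2; 1,2,2)
    (4; 1)
    (4; 1)


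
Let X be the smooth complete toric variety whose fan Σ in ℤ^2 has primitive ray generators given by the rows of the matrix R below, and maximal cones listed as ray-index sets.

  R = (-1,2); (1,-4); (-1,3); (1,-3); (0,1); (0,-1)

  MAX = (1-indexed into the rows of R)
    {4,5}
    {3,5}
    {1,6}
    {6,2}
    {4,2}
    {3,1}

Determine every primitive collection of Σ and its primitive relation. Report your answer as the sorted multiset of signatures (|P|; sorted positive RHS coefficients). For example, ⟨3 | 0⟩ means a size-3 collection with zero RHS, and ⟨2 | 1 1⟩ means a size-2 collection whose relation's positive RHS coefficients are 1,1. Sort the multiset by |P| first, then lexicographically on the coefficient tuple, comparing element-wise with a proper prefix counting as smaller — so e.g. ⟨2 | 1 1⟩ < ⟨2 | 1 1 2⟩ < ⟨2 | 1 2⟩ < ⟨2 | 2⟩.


|primitive collections| = 9. Relations:

  P={3,4}:  v_{3} + v_{4} = 0  ⟹  sig = ⟨2 | 0⟩
  P={5,6}:  v_{5} + v_{6} = 0  ⟹  sig = ⟨2 | 0⟩
  P={1,4}:  v_{1} + v_{4} = v_{6}  ⟹  sig = ⟨2 | 1⟩
  P={1,5}:  v_{1} + v_{5} = v_{3}  ⟹  sig = ⟨2 | 1⟩
  P={2,3}:  v_{2} + v_{3} = v_{6}  ⟹  sig = ⟨2 | 1⟩
  P={2,5}:  v_{2} + v_{5} = v_{4}  ⟹  sig = ⟨2 | 1⟩
  P={3,6}:  v_{3} + v_{6} = v_{1}  ⟹  sig = ⟨2 | 1⟩
  P={4,6}:  v_{4} + v_{6} = v_{2}  ⟹  sig = ⟨2 | 1⟩
  P={1,2}:  v_{1} + v_{2} = 2·v_{6}  ⟹  sig = ⟨2 | 2⟩

Sorted signature multiset PRS(X):
[⟨2 | 0⟩, ⟨2 | 0⟩, ⟨2 | 1⟩, ⟨2 | 1⟩, ⟨2 | 1⟩, ⟨2 | 1⟩, ⟨2 | 1⟩, ⟨2 | 1⟩, ⟨2 | 2⟩]


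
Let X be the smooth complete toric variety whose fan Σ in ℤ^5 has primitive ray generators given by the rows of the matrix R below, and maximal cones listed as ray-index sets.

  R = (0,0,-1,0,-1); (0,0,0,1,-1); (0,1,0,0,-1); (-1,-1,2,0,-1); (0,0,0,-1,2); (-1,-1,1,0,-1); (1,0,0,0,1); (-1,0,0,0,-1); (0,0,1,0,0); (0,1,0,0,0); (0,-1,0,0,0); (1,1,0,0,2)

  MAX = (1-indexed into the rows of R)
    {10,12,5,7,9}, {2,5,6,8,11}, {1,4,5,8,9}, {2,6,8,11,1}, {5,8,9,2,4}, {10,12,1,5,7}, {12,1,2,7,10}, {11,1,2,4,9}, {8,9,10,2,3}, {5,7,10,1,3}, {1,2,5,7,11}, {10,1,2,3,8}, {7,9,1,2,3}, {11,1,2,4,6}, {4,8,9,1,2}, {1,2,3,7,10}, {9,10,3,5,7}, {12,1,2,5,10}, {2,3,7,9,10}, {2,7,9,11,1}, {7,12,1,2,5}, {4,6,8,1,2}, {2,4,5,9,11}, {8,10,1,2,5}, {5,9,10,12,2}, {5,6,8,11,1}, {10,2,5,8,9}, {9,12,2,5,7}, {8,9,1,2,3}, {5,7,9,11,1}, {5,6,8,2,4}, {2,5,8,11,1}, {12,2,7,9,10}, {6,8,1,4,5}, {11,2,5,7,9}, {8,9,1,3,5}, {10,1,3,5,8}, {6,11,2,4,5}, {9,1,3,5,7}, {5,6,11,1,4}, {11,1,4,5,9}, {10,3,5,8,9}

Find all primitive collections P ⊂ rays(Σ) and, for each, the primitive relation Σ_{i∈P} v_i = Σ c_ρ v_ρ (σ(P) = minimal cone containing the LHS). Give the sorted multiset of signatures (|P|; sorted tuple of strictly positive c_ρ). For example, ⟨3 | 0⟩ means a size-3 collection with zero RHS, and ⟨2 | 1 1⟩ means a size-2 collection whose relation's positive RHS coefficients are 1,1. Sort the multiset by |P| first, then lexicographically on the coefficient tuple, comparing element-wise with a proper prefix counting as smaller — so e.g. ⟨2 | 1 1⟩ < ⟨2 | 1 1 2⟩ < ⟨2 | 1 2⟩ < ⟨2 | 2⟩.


|primitive collections| = 24. Relations:

  • {7,8}:  v_{7} + v_{8} = 0  ⇒ sig = ⟨2 | 0⟩
  • {10,11}:  v_{10} + v_{11} = 0  ⇒ sig = ⟨2 | 0⟩
  • {6,9}:  v_{6} + v_{9} = v_{4}  ⇒ sig = ⟨2 | 1⟩
  • {3,11}:  v_{3} + v_{11} = v_{1} + v_{9}  ⇒ sig = ⟨2 | 1 1⟩
  • {6,7}:  v_{6} + v_{7} = v_{9} + v_{11}  ⇒ sig = ⟨2 | 1 1⟩
  • {6,10}:  v_{6} + v_{10} = v_{8} + v_{9}  ⇒ sig = ⟨2 | 1 1⟩
  • {6,12}:  v_{6} + v_{12} = v_{2} + v_{5} + v_{9}  ⇒ sig = ⟨2 | 1 1 1⟩
  • {8,12}:  v_{8} + v_{12} = v_{2} + v_{5} + v_{10}  ⇒ sig = ⟨2 | 1 1 1⟩
  • {11,12}:  v_{11} + v_{12} = v_{2} + v_{5} + v_{7}  ⇒ sig = ⟨2 | 1 1 1⟩
  • {3,6}:  v_{3} + v_{6} = v_{1} + v_{8} + 2·v_{9}  ⇒ sig = ⟨2 | 1 1 2⟩
  • {4,12}:  v_{4} + v_{12} = v_{2} + v_{5} + 2·v_{9}  ⇒ sig = ⟨2 | 1 1 2⟩
  • {3,4}:  v_{3} + v_{4} = v_{1} + v_{8} + 3·v_{9}  ⇒ sig = ⟨2 | 1 1 3⟩
  • {3,12}:  v_{3} + v_{12} = v_{7} + 2·v_{10}  ⇒ sig = ⟨2 | 1 2⟩
  • {4,7}:  v_{4} + v_{7} = 2·v_{9} + v_{11}  ⇒ sig = ⟨2 | 1 2⟩
  • {4,10}:  v_{4} + v_{10} = v_{8} + 2·v_{9}  ⇒ sig = ⟨2 | 1 2⟩
  • {1,9,10}:  v_{1} + v_{9} + v_{10} = v_{3}  ⇒ sig = ⟨3 | 1⟩
  • {2,3,5}:  v_{2} + v_{3} + v_{5} = v_{10}  ⇒ sig = ⟨3 | 1⟩
  • {8,9,11}:  v_{8} + v_{9} + v_{11} = v_{6}  ⇒ sig = ⟨3 | 1⟩
  • {1,9,12}:  v_{1} + v_{9} + v_{12} = v_{7} + v_{10}  ⇒ sig = ⟨3 | 1 1⟩
  • {4,8,11}:  v_{4} + v_{8} + v_{11} = 2·v_{6}  ⇒ sig = ⟨3 | 2⟩
  • {1,2,5,9}:  v_{1} + v_{2} + v_{5} + v_{9} = 0  ⇒ sig = ⟨4 | 0⟩
  • {1,2,4,5}:  v_{1} + v_{2} + v_{4} + v_{5} = v_{6}  ⇒ sig = ⟨4 | 1⟩
  • {2,5,7,10}:  v_{2} + v_{5} + v_{7} + v_{10} = v_{12}  ⇒ sig = ⟨4 | 1⟩
  • {1,2,5,6}:  v_{1} + v_{2} + v_{5} + v_{6} = v_{8} + v_{11}  ⇒ sig = ⟨4 | 1 1⟩

Hence PRS(X_Σ) =
[⟨2 | 0⟩, ⟨2 | 0⟩, ⟨2 | 1⟩, ⟨2 | 1 1⟩, ⟨2 | 1 1⟩, ⟨2 | 1 1⟩, ⟨2 | 1 1 1⟩, ⟨2 | 1 1 1⟩, ⟨2 | 1 1 1⟩, ⟨2 | 1 1 2⟩, ⟨2 | 1 1 2⟩, ⟨2 | 1 1 3⟩, ⟨2 | 1 2⟩, ⟨2 | 1 2⟩, ⟨2 | 1 2⟩, ⟨3 | 1⟩, ⟨3 | 1⟩, ⟨3 | 1⟩, ⟨3 | 1 1⟩, ⟨3 | 2⟩, ⟨4 | 0⟩, ⟨4 | 1⟩, ⟨4 | 1⟩, ⟨4 | 1 1⟩]


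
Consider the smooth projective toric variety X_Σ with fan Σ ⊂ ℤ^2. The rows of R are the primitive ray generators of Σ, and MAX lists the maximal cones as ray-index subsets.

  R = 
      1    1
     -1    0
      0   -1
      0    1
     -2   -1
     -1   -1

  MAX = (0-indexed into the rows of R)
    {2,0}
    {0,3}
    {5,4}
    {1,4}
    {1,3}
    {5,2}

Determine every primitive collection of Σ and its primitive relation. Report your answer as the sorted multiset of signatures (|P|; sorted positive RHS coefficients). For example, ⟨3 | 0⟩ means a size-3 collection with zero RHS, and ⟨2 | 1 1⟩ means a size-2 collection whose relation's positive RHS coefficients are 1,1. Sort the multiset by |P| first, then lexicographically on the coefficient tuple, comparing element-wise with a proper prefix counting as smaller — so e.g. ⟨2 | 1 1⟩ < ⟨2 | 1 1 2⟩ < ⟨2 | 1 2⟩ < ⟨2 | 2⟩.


The 9 primitive collections of Σ (r=6, n=2):

  {0,5}:  v_{0} + v_{5} = 0  ⇒ sig = ⟨2 | 0⟩
  {2,3}:  v_{2} + v_{3} = 0  ⇒ sig = ⟨2 | 0⟩
  {0,1}:  v_{0} + v_{1} = v_{3}  ⇒ sig = ⟨2 | 1⟩
  {0,4}:  v_{0} + v_{4} = v_{1}  ⇒ sig = ⟨2 | 1⟩
  {1,2}:  v_{1} + v_{2} = v_{5}  ⇒ sig = ⟨2 | 1⟩
  {1,5}:  v_{1} + v_{5} = v_{4}  ⇒ sig = ⟨2 | 1⟩
  {3,5}:  v_{3} + v_{5} = v_{1}  ⇒ sig = ⟨2 | 1⟩
  {2,4}:  v_{2} + v_{4} = 2·v_{5}  ⇒ sig = ⟨2 | 2⟩
  {3,4}:  v_{3} + v_{4} = 2·v_{1}  ⇒ sig = ⟨2 | 2⟩

so the primitive-relation signature multiset is
    |P|=2: 9 collections, coeffs (), (), (1), (1), (1), (1), (1), (2), (2)


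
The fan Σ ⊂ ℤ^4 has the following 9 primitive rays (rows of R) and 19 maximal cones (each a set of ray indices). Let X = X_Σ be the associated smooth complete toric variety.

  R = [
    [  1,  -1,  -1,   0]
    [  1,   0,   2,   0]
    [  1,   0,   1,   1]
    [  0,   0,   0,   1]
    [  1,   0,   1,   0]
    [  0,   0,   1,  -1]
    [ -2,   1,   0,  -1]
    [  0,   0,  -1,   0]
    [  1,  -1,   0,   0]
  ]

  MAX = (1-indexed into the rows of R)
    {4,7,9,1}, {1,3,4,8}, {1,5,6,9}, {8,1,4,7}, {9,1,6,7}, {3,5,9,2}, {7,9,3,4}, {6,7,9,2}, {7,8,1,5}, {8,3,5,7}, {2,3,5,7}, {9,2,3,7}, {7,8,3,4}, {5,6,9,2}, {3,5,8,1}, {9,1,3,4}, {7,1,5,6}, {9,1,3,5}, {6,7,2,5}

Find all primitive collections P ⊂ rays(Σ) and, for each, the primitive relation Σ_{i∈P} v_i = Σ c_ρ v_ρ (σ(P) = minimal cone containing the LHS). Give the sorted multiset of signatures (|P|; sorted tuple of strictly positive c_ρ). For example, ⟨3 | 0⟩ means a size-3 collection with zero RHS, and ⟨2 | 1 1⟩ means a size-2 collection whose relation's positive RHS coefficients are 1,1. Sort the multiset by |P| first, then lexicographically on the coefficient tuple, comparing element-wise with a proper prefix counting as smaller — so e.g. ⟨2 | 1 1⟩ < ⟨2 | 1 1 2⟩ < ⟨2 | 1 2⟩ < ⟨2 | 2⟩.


The 10 primitive collections of Σ (r=9, n=4):

  • {2,8}:  v_{2} + v_{8} = v_{5} ; sig = ⟨2 | 1⟩
  • {3,6}:  v_{3} + v_{6} = v_{2} ; sig = ⟨2 | 1⟩
  • {4,5}:  v_{4} + v_{5} = v_{3} ; sig = ⟨2 | 1⟩
  • {8,9}:  v_{8} + v_{9} = v_{1} ; sig = ⟨2 | 1⟩
  • {1,2}:  v_{1} + v_{2} = v_{5} + v_{9} ; sig = ⟨2 | 1 1⟩
  • {4,6}:  v_{4} + v_{6} = v_{3} + v_{7} + v_{9} ; sig = ⟨2 | 1 1 1⟩
  • {6,8}:  v_{6} + v_{8} = v_{1} + v_{5} + v_{7} ; sig = ⟨2 | 1 1 1⟩
  • {2,4}:  v_{2} + v_{4} = 2·v_{3} + v_{7} + v_{9} ; sig = ⟨2 | 1 1 2⟩
  • {1,3,7}:  v_{1} + v_{3} + v_{7} = 0 ; sig = ⟨3 | 0⟩
  • {5,7,9}:  v_{5} + v_{7} + v_{9} = v_{6} ; sig = ⟨3 | 1⟩

Signatures (|P|; sorted positive RHS coefficients), sorted:
    ⟨2 | 1⟩
    ⟨2 | 1⟩
    ⟨2 | 1⟩
    ⟨2 | 1⟩
    ⟨2 | 1 1⟩
    ⟨2 | 1 1 1⟩
    ⟨2 | 1 1 1⟩
    ⟨2 | 1 1 2⟩
    ⟨3 | 0⟩
    ⟨3 | 1⟩


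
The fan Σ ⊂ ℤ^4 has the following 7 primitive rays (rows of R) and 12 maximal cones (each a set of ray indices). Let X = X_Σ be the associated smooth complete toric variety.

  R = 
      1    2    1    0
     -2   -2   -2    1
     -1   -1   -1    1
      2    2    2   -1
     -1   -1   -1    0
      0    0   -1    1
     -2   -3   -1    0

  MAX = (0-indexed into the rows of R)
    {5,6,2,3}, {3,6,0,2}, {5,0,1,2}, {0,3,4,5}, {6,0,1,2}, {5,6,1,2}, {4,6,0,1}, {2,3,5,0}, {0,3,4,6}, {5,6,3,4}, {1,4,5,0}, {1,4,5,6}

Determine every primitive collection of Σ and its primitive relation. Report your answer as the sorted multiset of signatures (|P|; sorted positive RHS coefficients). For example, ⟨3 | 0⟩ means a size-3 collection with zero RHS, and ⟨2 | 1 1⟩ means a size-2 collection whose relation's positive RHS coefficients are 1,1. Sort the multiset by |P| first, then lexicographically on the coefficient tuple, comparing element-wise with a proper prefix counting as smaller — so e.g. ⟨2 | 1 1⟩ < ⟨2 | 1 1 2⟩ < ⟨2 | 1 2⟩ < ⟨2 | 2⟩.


3 collections generate NE(X_Σ); each relation:

  {1,3}:  v_{1} + v_{3} = 0  ⟹  sig = ⟨2 | 0⟩
  {2,4}:  v_{2} + v_{4} = v_{1}  ⟹  sig = ⟨2 | 1⟩
  {0,5,6}:  v_{0} + v_{5} + v_{6} = v_{2}  ⟹  sig = ⟨3 | 1⟩

so the primitive-relation signature multiset is
[⟨2 | 0⟩, ⟨2 | 1⟩, ⟨3 | 1⟩]


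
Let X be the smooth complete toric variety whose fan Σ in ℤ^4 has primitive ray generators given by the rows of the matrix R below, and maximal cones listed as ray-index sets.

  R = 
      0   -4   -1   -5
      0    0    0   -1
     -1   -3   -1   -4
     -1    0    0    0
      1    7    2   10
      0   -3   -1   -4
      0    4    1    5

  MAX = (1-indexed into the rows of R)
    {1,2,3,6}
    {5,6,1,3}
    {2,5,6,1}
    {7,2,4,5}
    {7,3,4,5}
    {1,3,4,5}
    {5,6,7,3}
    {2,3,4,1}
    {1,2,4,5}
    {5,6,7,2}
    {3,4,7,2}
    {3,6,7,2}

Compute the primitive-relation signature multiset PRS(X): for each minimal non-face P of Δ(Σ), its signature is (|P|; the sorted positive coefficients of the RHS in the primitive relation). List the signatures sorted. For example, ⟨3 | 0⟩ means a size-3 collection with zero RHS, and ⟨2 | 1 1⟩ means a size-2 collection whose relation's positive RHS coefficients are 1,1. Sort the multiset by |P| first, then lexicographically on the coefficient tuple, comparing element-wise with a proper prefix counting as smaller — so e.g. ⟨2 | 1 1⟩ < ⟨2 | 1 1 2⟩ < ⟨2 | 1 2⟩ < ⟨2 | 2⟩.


3 minimal non-faces of Δ(Σ) (on 7 rays):

  P={1,7}:  v_{1} + v_{7} = 0  →  sig = ⟨2 | 0⟩
  P={4,6}:  v_{4} + v_{6} = v_{3}  →  sig = ⟨2 | 1⟩
  P={2,3,5}:  v_{2} + v_{3} + v_{5} = v_{7}  →  sig = ⟨3 | 1⟩

so the primitive-relation signature multiset is
{ ⟨2 | 0⟩,  ⟨2 | 1⟩,  ⟨3 | 1⟩ }


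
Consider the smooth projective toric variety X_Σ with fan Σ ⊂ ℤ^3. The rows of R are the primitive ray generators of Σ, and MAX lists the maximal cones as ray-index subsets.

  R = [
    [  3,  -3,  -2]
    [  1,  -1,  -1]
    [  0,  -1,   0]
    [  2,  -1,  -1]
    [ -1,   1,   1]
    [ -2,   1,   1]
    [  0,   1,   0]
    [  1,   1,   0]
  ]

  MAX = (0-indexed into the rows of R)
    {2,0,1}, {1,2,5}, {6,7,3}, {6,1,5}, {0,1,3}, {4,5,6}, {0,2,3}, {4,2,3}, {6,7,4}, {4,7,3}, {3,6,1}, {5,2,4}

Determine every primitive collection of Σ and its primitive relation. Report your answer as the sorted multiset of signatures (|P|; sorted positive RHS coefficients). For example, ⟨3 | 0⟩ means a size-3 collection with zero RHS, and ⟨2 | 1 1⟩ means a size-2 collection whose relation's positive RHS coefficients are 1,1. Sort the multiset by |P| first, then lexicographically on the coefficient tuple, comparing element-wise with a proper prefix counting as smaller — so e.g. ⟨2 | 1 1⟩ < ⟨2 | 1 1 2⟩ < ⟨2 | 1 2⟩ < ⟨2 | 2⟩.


Σ has 12 primitive collections:

  P = {1,4}:  v_{1} + v_{4} = 0  ⇒ sig = ⟨2 | 0⟩
  P = {2,6}:  v_{2} + v_{6} = 0  ⇒ sig = ⟨2 | 0⟩
  P = {3,5}:  v_{3} + v_{5} = 0  ⇒ sig = ⟨2 | 0⟩
  P = {0,4}:  v_{0} + v_{4} = v_{2} + v_{3}  ⇒ sig = ⟨2 | 1 1⟩
  P = {0,5}:  v_{0} + v_{5} = v_{1} + v_{2}  ⇒ sig = ⟨2 | 1 1⟩
  P = {0,6}:  v_{0} + v_{6} = v_{1} + v_{3}  ⇒ sig = ⟨2 | 1 1⟩
  P = {1,7}:  v_{1} + v_{7} = v_{3} + v_{6}  ⇒ sig = ⟨2 | 1 1⟩
  P = {2,7}:  v_{2} + v_{7} = v_{3} + v_{4}  ⇒ sig = ⟨2 | 1 1⟩
  P = {5,7}:  v_{5} + v_{7} = v_{4} + v_{6}  ⇒ sig = ⟨2 | 1 1⟩
  P = {0,7}:  v_{0} + v_{7} = 2·v_{3}  ⇒ sig = ⟨2 | 2⟩
  P = {1,2,3}:  v_{1} + v_{2} + v_{3} = v_{0}  ⇒ sig = ⟨3 | 1⟩
  P = {3,4,6}:  v_{3} + v_{4} + v_{6} = v_{7}  ⇒ sig = ⟨3 | 1⟩

so the primitive-relation signature multiset is
[⟨2 | 0⟩, ⟨2 | 0⟩, ⟨2 | 0⟩, ⟨2 | 1 1⟩, ⟨2 | 1 1⟩, ⟨2 | 1 1⟩, ⟨2 | 1 1⟩, ⟨2 | 1 1⟩, ⟨2 | 1 1⟩, ⟨2 | 2⟩, ⟨3 | 1⟩, ⟨3 | 1⟩]


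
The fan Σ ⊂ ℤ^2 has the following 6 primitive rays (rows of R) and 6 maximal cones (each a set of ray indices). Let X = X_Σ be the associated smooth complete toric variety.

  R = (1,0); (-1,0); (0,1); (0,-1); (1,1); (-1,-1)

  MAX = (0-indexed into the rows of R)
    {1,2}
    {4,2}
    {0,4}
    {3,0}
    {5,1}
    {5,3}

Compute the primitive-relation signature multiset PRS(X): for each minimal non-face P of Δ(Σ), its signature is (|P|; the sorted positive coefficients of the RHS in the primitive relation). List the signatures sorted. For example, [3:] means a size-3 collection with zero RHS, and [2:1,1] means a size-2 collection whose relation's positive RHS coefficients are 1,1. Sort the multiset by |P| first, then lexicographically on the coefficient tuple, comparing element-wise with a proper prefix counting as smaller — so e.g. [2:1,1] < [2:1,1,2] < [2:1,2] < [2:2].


9 collections generate NE(X_Σ); each relation:

  {0,1}:  v_{0} + v_{1} = 0  ⟹  sig = [2:]
  {2,3}:  v_{2} + v_{3} = 0  ⟹  sig = [2:]
  {4,5}:  v_{4} + v_{5} = 0  ⟹  sig = [2:]
  {0,2}:  v_{0} + v_{2} = v_{4}  ⟹  sig = [2:1]
  {0,5}:  v_{0} + v_{5} = v_{3}  ⟹  sig = [2:1]
  {1,3}:  v_{1} + v_{3} = v_{5}  ⟹  sig = [2:1]
  {1,4}:  v_{1} + v_{4} = v_{2}  ⟹  sig = [2:1]
  {2,5}:  v_{2} + v_{5} = v_{1}  ⟹  sig = [2:1]
  {3,4}:  v_{3} + v_{4} = v_{0}  ⟹  sig = [2:1]

Signatures (|P|; sorted positive RHS coefficients), sorted:
    |P|=2: 9 collections, coeffs (), (), (), (1), (1), (1), (1), (1), (1)


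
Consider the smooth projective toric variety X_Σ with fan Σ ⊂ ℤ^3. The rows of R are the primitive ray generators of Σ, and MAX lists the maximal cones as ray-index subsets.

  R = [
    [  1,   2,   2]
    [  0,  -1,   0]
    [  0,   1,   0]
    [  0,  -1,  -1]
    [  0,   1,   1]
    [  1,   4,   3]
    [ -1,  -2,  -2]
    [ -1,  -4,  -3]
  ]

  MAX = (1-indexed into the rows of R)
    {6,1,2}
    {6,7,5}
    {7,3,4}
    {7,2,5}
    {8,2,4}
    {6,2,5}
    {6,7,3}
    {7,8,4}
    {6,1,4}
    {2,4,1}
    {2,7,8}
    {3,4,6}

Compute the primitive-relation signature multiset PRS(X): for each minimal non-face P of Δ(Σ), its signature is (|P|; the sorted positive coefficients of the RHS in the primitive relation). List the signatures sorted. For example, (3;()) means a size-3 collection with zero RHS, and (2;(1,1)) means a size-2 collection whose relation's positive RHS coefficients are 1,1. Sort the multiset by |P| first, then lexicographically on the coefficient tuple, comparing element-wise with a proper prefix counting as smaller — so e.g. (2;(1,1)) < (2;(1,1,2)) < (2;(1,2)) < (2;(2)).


Σ has 14 primitive collections:

  {1,7}:  v_{1} + v_{7} = 0 — sig = (2;())
  {2,3}:  v_{2} + v_{3} = 0 — sig = (2;())
  {4,5}:  v_{4} + v_{5} = 0 — sig = (2;())
  {6,8}:  v_{6} + v_{8} = 0 — sig = (2;())
  {1,3}:  v_{1} + v_{3} = v_{4} + v_{6} — sig = (2;(1,1))
  {1,5}:  v_{1} + v_{5} = v_{2} + v_{6} — sig = (2;(1,1))
  {1,8}:  v_{1} + v_{8} = v_{2} + v_{4} — sig = (2;(1,1))
  {3,5}:  v_{3} + v_{5} = v_{6} + v_{7} — sig = (2;(1,1))
  {3,8}:  v_{3} + v_{8} = v_{4} + v_{7} — sig = (2;(1,1))
  {5,8}:  v_{5} + v_{8} = v_{2} + v_{7} — sig = (2;(1,1))
  {2,4,6}:  v_{2} + v_{4} + v_{6} = v_{1} — sig = (3;(1))
  {2,4,7}:  v_{2} + v_{4} + v_{7} = v_{8} — sig = (3;(1))
  {2,6,7}:  v_{2} + v_{6} + v_{7} = v_{5} — sig = (3;(1))
  {4,6,7}:  v_{4} + v_{6} + v_{7} = v_{3} — sig = (3;(1))

Sorted signature multiset PRS(X):
[(2;()), (2;()), (2;()), (2;()), (2;(1,1)), (2;(1,1)), (2;(1,1)), (2;(1,1)), (2;(1,1)), (2;(1,1)), (3;(1)), (3;(1)), (3;(1)), (3;(1))]


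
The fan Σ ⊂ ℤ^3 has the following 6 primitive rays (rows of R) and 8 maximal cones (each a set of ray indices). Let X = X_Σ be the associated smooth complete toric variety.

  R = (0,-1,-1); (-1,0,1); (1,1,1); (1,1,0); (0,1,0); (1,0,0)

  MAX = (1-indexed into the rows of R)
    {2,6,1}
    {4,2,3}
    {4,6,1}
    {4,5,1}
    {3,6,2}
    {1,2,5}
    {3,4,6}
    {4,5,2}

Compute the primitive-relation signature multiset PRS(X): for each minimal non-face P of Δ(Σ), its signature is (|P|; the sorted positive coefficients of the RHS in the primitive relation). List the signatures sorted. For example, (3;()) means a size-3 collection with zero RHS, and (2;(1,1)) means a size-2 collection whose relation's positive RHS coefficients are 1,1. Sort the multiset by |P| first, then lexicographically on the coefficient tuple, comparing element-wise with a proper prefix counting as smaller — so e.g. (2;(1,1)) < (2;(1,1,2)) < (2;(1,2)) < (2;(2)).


The 5 primitive collections of Σ (r=6, n=3):

  • {1,3}:  v_{1} + v_{3} = v_{6}  ⇒ sig = (2;(1))
  • {5,6}:  v_{5} + v_{6} = v_{4}  ⇒ sig = (2;(1))
  • {3,5}:  v_{3} + v_{5} = v_{2} + 2·v_{4}  ⇒ sig = (2;(1,2))
  • {1,2,4}:  v_{1} + v_{2} + v_{4} = 0  ⇒ sig = (3;())
  • {2,4,6}:  v_{2} + v_{4} + v_{6} = v_{3}  ⇒ sig = (3;(1))

Hence PRS(X_Σ) =
    |P|=2: 3 collections, coeffs (1), (1), (1,2)
    |P|=3: 2 collections, coeffs (), (1)


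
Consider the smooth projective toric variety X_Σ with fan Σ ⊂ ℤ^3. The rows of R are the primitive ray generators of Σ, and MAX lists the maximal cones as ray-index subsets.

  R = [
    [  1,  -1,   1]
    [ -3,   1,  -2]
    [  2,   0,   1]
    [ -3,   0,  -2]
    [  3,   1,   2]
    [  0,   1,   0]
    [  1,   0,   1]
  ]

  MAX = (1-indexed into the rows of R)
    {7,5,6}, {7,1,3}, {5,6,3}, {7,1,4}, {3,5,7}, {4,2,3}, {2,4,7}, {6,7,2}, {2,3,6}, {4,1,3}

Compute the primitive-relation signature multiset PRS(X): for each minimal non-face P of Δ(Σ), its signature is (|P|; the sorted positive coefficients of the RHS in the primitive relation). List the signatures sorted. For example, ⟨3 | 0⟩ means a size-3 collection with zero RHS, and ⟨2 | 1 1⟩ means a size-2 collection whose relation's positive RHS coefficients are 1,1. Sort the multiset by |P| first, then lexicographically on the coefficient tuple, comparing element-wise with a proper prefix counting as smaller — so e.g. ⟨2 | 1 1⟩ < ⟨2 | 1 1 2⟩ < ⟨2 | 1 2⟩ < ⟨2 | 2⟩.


The 9 primitive collections of Σ (r=7, n=3):

  P = {1,6}:  v_{1} + v_{6} = v_{7}  ⇒ sig = ⟨2 | 1⟩
  P = {4,5}:  v_{4} + v_{5} = v_{6}  ⇒ sig = ⟨2 | 1⟩
  P = {4,6}:  v_{4} + v_{6} = v_{2}  ⇒ sig = ⟨2 | 1⟩
  P = {1,2}:  v_{1} + v_{2} = v_{4} + v_{7}  ⇒ sig = ⟨2 | 1 1⟩
  P = {1,5}:  v_{1} + v_{5} = v_{3} + 2·v_{7}  ⇒ sig = ⟨2 | 1 2⟩
  P = {2,5}:  v_{2} + v_{5} = 2·v_{6}  ⇒ sig = ⟨2 | 2⟩
  P = {3,4,7}:  v_{3} + v_{4} + v_{7} = 0  ⇒ sig = ⟨3 | 0⟩
  P = {2,3,7}:  v_{2} + v_{3} + v_{7} = v_{6}  ⇒ sig = ⟨3 | 1⟩
  P = {3,6,7}:  v_{3} + v_{6} + v_{7} = v_{5}  ⇒ sig = ⟨3 | 1⟩

so the primitive-relation signature multiset is
    |P|=2: 6 collections, coeffs (1), (1), (1), (1,1), (1,2), (2)
    |P|=3: 3 collections, coeffs (), (1), (1)


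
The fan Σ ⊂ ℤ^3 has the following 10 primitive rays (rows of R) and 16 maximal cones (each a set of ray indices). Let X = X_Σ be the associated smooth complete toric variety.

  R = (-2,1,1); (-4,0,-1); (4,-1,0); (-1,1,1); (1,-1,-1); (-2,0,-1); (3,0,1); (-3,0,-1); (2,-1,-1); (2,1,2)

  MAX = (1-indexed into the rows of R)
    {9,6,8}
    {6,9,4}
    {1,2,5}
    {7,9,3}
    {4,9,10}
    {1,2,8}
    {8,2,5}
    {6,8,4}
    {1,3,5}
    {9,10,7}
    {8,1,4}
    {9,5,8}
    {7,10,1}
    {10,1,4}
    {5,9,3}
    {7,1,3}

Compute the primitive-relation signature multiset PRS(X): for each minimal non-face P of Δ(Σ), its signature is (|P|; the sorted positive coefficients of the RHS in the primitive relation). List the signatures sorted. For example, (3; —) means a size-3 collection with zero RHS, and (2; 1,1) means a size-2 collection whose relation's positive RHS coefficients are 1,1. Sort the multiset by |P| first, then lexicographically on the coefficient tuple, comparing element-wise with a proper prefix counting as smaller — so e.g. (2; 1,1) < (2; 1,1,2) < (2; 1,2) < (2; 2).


Primitive collections (23):

  P = {1,9}:  v_{1} + v_{9} = 0 — sig = (2; —)
  P = {4,5}:  v_{4} + v_{5} = 0 — sig = (2; —)
  P = {7,8}:  v_{7} + v_{8} = 0 — sig = (2; —)
  P = {2,10}:  v_{2} + v_{10} = v_{1} — sig = (2; 1)
  P = {3,4}:  v_{3} + v_{4} = v_{7} — sig = (2; 1)
  P = {3,6}:  v_{3} + v_{6} = v_{9} — sig = (2; 1)
  P = {3,8}:  v_{3} + v_{8} = v_{5} — sig = (2; 1)
  P = {4,7}:  v_{4} + v_{7} = v_{10} — sig = (2; 1)
  P = {5,7}:  v_{5} + v_{7} = v_{3} — sig = (2; 1)
  P = {5,10}:  v_{5} + v_{10} = v_{7} — sig = (2; 1)
  P = {8,10}:  v_{8} + v_{10} = v_{4} — sig = (2; 1)
  P = {1,6}:  v_{1} + v_{6} = v_{4} + v_{8} — sig = (2; 1,1)
  P = {2,4}:  v_{2} + v_{4} = v_{1} + v_{8} — sig = (2; 1,1)
  P = {2,7}:  v_{2} + v_{7} = v_{1} + v_{5} — sig = (2; 1,1)
  P = {2,9}:  v_{2} + v_{9} = v_{5} + v_{8} — sig = (2; 1,1)
  P = {5,6}:  v_{5} + v_{6} = v_{8} + v_{9} — sig = (2; 1,1)
  P = {6,7}:  v_{6} + v_{7} = v_{4} + v_{9} — sig = (2; 1,1)
  P = {2,3}:  v_{2} + v_{3} = v_{1} + 2·v_{5} — sig = (2; 1,2)
  P = {6,10}:  v_{6} + v_{10} = 2·v_{4} + v_{9} — sig = (2; 1,2)
  P = {2,6}:  v_{2} + v_{6} = 2·v_{8} — sig = (2; 2)
  P = {3,10}:  v_{3} + v_{10} = 2·v_{7} — sig = (2; 2)
  P = {1,5,8}:  v_{1} + v_{5} + v_{8} = v_{2} — sig = (3; 1)
  P = {4,8,9}:  v_{4} + v_{8} + v_{9} = v_{6} — sig = (3; 1)

so the primitive-relation signature multiset is
{ (2; —) ×3,  (2; 1) ×8,  (2; 1,1) ×6,  (2; 1,2) ×2,  (2; 2) ×2,  (3; 1) ×2 }


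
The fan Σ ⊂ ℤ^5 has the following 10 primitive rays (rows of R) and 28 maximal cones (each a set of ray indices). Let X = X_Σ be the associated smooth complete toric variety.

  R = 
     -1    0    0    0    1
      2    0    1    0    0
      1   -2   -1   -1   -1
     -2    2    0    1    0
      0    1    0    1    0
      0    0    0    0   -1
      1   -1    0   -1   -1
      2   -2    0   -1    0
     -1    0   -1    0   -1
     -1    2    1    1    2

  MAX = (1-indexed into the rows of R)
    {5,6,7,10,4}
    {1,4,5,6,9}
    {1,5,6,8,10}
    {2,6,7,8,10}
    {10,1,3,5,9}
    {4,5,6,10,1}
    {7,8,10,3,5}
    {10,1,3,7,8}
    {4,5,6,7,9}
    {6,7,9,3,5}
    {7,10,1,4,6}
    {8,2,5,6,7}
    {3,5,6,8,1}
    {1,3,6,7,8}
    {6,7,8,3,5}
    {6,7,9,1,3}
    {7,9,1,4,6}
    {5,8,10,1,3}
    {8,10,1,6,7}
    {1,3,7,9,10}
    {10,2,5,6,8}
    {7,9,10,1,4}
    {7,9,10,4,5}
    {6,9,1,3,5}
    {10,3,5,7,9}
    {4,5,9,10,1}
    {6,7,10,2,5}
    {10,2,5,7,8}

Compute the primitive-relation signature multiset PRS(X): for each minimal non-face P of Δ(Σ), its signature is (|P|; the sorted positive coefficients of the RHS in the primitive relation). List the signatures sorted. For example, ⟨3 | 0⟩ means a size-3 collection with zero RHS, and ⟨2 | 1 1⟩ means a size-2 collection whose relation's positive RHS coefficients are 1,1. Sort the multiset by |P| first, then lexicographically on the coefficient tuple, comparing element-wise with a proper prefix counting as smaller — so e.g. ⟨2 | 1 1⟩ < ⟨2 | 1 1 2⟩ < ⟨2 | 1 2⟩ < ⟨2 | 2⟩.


|primitive collections| = 11. Relations:

  {4,8}:  v_{4} + v_{8} = 0  ⟹  sig = ⟨2 | 0⟩
  {3,4}:  v_{3} + v_{4} = v_{9}  ⟹  sig = ⟨2 | 1⟩
  {8,9}:  v_{8} + v_{9} = v_{3}  ⟹  sig = ⟨2 | 1⟩
  {2,9}:  v_{2} + v_{9} = v_{5} + v_{7}  ⟹  sig = ⟨2 | 1 1⟩
  {1,2}:  v_{1} + v_{2} = v_{6} + v_{8} + v_{10}  ⟹  sig = ⟨2 | 1 1 1⟩
  {2,3}:  v_{2} + v_{3} = v_{5} + v_{7} + v_{8}  ⟹  sig = ⟨2 | 1 1 1⟩
  {2,4}:  v_{2} + v_{4} = v_{5} + v_{6} + v_{7} + v_{10}  ⟹  sig = ⟨2 | 1 1 1 1⟩
  {1,5,7}:  v_{1} + v_{5} + v_{7} = 0  ⟹  sig = ⟨3 | 0⟩
  {3,6,10}:  v_{3} + v_{6} + v_{10} = 0  ⟹  sig = ⟨3 | 0⟩
  {6,9,10}:  v_{6} + v_{9} + v_{10} = v_{4}  ⟹  sig = ⟨3 | 1⟩
  {5,6,7,8,10}:  v_{5} + v_{6} + v_{7} + v_{8} + v_{10} = v_{2}  ⟹  sig = ⟨5 | 1⟩

Sorted signature multiset PRS(X):
    ⟨2 | 0⟩
    ⟨2 | 1⟩
    ⟨2 | 1⟩
    ⟨2 | 1 1⟩
    ⟨2 | 1 1 1⟩
    ⟨2 | 1 1 1⟩
    ⟨2 | 1 1 1 1⟩
    ⟨3 | 0⟩
    ⟨3 | 0⟩
    ⟨3 | 1⟩
    ⟨5 | 1⟩


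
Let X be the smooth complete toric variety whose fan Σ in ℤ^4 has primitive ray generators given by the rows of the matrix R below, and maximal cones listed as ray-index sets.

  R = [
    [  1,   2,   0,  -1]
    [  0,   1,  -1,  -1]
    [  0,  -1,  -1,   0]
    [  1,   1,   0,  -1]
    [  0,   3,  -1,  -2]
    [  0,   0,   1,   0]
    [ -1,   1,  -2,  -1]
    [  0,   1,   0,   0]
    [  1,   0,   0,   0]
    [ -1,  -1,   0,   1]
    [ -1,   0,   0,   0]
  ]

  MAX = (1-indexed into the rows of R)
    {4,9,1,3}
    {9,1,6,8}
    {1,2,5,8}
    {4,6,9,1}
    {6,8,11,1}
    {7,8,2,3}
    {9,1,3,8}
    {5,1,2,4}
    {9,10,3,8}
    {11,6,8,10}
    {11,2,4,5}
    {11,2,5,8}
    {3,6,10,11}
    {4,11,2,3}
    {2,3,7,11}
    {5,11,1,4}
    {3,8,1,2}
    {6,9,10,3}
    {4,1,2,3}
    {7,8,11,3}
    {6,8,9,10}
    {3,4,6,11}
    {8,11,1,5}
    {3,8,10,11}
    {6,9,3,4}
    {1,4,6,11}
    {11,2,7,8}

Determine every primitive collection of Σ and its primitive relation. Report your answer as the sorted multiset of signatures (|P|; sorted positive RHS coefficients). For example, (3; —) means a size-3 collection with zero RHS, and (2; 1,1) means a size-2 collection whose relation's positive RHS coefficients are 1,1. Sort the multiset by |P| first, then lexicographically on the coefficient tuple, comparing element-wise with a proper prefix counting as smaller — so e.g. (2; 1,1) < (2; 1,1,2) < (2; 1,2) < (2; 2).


Σ has 22 primitive collections:

  • {4,10}:  v_{4} + v_{10} = 0  so sig = (2; —)
  • {9,11}:  v_{9} + v_{11} = 0  so sig = (2; —)
  • {1,10}:  v_{1} + v_{10} = v_{8}  so sig = (2; 1)
  • {4,8}:  v_{4} + v_{8} = v_{1}  so sig = (2; 1)
  • {2,6}:  v_{2} + v_{6} = v_{4} + v_{11}  so sig = (2; 1,1)
  • {2,9}:  v_{2} + v_{9} = v_{1} + v_{3}  so sig = (2; 1,1)
  • {5,9}:  v_{5} + v_{9} = v_{1} + v_{2}  so sig = (2; 1,1)
  • {6,7}:  v_{6} + v_{7} = v_{2} + v_{11}  so sig = (2; 1,1)
  • {2,10}:  v_{2} + v_{10} = v_{3} + v_{8} + v_{11}  so sig = (2; 1,1,1)
  • {5,10}:  v_{5} + v_{10} = v_{2} + v_{8} + v_{11}  so sig = (2; 1,1,1)
  • {7,9}:  v_{7} + v_{9} = v_{2} + v_{3} + v_{8}  so sig = (2; 1,1,1)
  • {5,6}:  v_{5} + v_{6} = v_{1} + v_{4} + 2·v_{11}  so sig = (2; 1,1,2)
  • {5,7}:  v_{5} + v_{7} = 3·v_{2} + v_{8} + v_{11}  so sig = (2; 1,1,3)
  • {1,7}:  v_{1} + v_{7} = 2·v_{2} + v_{8}  so sig = (2; 1,2)
  • {3,5}:  v_{3} + v_{5} = 2·v_{2}  so sig = (2; 2)
  • {4,7}:  v_{4} + v_{7} = 2·v_{2}  so sig = (2; 2)
  • {7,10}:  v_{7} + v_{10} = 2·v_{3} + 2·v_{8} + 2·v_{11}  so sig = (2; 2,2,2)
  • {3,6,8}:  v_{3} + v_{6} + v_{8} = 0  so sig = (3; —)
  • {1,2,11}:  v_{1} + v_{2} + v_{11} = v_{5}  so sig = (3; 1)
  • {1,3,6}:  v_{1} + v_{3} + v_{6} = v_{4}  so sig = (3; 1)
  • {1,3,11}:  v_{1} + v_{3} + v_{11} = v_{2}  so sig = (3; 1)
  • {2,3,8,11}:  v_{2} + v_{3} + v_{8} + v_{11} = v_{7}  so sig = (4; 1)

Signatures (|P|; sorted positive RHS coefficients), sorted:
{ (2; —) ×2,  (2; 1) ×2,  (2; 1,1) ×4,  (2; 1,1,1) ×3,  (2; 1,1,2),  (2; 1,1,3),  (2; 1,2),  (2; 2) ×2,  (2; 2,2,2),  (3; —),  (3; 1) ×3,  (4; 1) }
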